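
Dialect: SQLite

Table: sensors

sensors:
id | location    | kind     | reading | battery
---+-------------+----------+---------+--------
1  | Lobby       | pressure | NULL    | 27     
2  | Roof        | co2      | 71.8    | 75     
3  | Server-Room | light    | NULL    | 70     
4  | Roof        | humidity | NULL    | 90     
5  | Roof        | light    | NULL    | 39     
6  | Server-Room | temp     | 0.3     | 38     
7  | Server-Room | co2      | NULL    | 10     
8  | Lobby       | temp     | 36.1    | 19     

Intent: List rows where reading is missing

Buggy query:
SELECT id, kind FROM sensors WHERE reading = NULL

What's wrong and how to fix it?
Bug: Comparing to NULL with '=' never matches; NULL = NULL is unknown, not true

Fix: Use IS NULL to test for NULL

Corrected query:
SELECT id, kind FROM sensors WHERE reading IS NULL

Result:
id | kind    
---+---------
1  | pressure
3  | light   
4  | humidity
5  | light   
7  | co2     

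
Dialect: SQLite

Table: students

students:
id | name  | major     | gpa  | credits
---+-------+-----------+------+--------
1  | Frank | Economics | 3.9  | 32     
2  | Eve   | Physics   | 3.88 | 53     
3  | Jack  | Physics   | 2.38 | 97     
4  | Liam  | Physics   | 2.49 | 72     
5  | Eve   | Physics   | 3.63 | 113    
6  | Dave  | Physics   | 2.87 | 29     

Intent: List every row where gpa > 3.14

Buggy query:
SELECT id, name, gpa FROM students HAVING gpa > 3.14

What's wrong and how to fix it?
Bug: This is a non-aggregate query (no GROUP BY, no aggregates), so in SQLite the HAVING clause is invalid here; a row-level condition belongs in WHERE

Fix: Replace HAVING with WHERE since the condition applies to individual rows

Corrected query:
SELECT id, name, gpa FROM students WHERE gpa > 3.14

Result:
id | name  | gpa 
---+-------+-----
1  | Frank | 3.9 
2  | Eve   | 3.88
5  | Eve   | 3.63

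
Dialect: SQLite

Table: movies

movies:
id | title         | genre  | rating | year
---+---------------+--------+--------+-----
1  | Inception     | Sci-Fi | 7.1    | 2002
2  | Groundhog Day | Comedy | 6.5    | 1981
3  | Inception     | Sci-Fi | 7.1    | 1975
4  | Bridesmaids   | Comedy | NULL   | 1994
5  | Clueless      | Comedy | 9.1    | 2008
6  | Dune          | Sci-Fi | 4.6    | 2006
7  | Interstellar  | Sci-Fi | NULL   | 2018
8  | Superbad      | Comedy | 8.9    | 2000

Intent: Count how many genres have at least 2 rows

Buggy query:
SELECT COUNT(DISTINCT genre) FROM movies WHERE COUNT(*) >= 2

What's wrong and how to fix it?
Bug: COUNT(*) cannot appear in WHERE; the per-group count doesn't exist yet

Fix: Group first with HAVING COUNT(*) >= 2, then COUNT the resulting groups

Corrected query:
SELECT COUNT(*) FROM (SELECT genre FROM movies GROUP BY genre HAVING COUNT(*) >= 2)

Result:
COUNT(*)
--------
2       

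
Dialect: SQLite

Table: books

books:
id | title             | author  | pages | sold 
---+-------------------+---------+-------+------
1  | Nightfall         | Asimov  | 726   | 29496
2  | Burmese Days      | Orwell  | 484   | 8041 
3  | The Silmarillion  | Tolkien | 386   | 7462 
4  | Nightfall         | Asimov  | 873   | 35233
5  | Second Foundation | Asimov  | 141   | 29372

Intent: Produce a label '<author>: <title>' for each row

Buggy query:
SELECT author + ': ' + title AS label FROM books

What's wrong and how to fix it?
Bug: SQLite uses || for string concatenation; + coerces text to numbers (yielding 0)

Fix: Replace + with || to concatenate text

Corrected query:
SELECT author || ': ' || title AS label FROM books

Result:
label                    
-------------------------
Asimov: Nightfall        
Orwell: Burmese Days     
Tolkien: The Silmarillion
Asimov: Nightfall        
Asimov: Second Foundation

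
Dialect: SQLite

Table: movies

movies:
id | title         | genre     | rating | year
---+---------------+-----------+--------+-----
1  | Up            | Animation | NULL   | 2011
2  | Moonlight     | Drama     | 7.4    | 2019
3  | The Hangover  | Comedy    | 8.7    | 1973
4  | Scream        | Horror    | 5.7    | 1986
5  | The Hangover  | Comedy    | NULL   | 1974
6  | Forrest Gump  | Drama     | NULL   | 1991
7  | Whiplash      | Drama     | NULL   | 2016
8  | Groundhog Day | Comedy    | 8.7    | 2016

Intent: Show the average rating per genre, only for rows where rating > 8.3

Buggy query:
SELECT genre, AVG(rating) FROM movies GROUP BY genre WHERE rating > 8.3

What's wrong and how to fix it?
Bug: WHERE cannot follow GROUP BY

Fix: Place WHERE between FROM and GROUP BY

Corrected query:
SELECT genre, AVG(rating) FROM movies WHERE rating > 8.3 GROUP BY genre

Result:
genre  | AVG(rating)
-------+------------
Comedy | 8.7        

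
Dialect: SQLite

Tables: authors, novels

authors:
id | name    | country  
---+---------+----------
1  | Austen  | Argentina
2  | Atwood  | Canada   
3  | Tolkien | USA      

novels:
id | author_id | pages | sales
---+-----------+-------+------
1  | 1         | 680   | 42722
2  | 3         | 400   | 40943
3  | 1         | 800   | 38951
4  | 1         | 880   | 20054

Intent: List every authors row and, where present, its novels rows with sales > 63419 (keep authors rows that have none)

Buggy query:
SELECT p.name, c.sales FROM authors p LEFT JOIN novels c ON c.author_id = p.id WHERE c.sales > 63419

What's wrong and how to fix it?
Bug: Filtering c.sales in WHERE discards the NULL rows produced by LEFT JOIN, turning it into an inner join

Fix: Move the right-table condition into the ON clause so unmatched parents are kept

Corrected query:
SELECT p.name, c.sales FROM authors p LEFT JOIN novels c ON c.author_id = p.id AND c.sales > 63419

Result:
name    | sales
--------+------
Austen  | NULL 
Atwood  | NULL 
Tolkien | NULL 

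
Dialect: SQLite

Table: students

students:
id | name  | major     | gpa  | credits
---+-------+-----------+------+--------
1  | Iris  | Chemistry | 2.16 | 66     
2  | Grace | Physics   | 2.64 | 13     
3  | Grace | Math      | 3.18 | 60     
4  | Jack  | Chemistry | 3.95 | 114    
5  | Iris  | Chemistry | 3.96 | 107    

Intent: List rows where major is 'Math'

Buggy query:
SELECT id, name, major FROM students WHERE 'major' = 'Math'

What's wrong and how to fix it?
Bug: Single quotes denote string literals in SQL; the column name is being compared as a constant string

Fix: Remove the quotes around the column name (or use double quotes for an identifier)

Corrected query:
SELECT id, name, major FROM students WHERE major = 'Math'

Result:
id | name  | major
---+-------+------
3  | Grace | Math 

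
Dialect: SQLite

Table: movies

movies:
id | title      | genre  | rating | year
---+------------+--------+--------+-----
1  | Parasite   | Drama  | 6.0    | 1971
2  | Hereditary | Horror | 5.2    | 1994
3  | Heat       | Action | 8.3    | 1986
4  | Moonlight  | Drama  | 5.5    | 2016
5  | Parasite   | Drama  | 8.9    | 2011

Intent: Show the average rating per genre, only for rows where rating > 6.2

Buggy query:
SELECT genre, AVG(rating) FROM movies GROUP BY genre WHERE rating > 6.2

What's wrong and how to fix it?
Bug: WHERE cannot follow GROUP BY

Fix: Move the WHERE clause before GROUP BY

Corrected query:
SELECT genre, AVG(rating) FROM movies WHERE rating > 6.2 GROUP BY genre

Result:
genre  | AVG(rating)
-------+------------
Action | 8.3        
Drama  | 8.9        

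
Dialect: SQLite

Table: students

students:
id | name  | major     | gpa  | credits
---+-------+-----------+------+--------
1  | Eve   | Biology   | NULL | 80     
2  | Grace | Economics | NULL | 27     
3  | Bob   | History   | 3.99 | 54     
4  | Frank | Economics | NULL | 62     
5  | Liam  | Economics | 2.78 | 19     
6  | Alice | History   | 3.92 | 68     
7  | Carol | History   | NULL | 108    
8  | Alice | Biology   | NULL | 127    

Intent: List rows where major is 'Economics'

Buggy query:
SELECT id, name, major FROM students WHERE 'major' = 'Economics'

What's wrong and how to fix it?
Bug: Single quotes denote string literals in SQL; the column name is being compared as a constant string

Fix: Remove the quotes around the column name (or use double quotes for an identifier)

Corrected query:
SELECT id, name, major FROM students WHERE major = 'Economics'

Result:
id | name  | major    
---+-------+----------
2  | Grace | Economics
4  | Frank | Economics
5  | Liam  | Economics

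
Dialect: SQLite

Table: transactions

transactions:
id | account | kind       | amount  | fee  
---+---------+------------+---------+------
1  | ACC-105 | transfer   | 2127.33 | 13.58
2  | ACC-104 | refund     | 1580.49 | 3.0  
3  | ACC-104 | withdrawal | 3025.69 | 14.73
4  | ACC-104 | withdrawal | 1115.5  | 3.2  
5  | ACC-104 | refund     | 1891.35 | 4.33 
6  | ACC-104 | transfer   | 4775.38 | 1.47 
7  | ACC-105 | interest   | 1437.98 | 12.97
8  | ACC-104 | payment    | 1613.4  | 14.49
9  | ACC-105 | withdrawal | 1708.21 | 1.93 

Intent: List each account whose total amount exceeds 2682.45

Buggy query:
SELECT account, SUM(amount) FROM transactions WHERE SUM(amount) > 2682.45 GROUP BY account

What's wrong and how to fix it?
Bug: Aggregate functions cannot appear in a WHERE clause

Fix: Move the aggregate condition to a HAVING clause

Corrected query:
SELECT account, SUM(amount) FROM transactions GROUP BY account HAVING SUM(amount) > 2682.45

Result:
account | SUM(amount)
--------+------------
ACC-104 | 14001.81   
ACC-105 | 5273.52    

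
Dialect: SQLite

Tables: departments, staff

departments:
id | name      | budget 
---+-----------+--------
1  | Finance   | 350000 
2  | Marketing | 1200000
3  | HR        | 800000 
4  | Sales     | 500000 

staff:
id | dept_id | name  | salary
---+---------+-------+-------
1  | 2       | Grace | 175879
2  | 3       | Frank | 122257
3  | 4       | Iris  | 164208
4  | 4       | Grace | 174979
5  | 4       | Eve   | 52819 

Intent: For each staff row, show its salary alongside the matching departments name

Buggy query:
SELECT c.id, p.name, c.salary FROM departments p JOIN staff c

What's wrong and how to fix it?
Bug: Missing join condition: each staff row is matched to all departments rows instead of just its own

Fix: Add ON c.dept_id = p.id to the JOIN

Corrected query:
SELECT c.id, p.name, c.salary FROM departments p JOIN staff c ON c.dept_id = p.id

Result:
id | name      | salary
---+-----------+-------
1  | Marketing | 175879
2  | HR        | 122257
3  | Sales     | 164208
4  | Sales     | 174979
5  | Sales     | 52819 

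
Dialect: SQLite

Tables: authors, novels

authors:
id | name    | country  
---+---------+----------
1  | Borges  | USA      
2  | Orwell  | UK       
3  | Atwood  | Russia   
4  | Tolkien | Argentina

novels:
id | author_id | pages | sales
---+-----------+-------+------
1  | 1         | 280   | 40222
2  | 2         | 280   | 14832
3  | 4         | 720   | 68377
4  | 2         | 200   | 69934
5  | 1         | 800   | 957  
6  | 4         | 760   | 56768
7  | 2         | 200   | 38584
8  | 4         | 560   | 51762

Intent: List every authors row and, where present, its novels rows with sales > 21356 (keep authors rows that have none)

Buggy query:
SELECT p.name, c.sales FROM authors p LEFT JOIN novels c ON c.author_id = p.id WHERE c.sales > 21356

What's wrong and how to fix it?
Bug: A WHERE condition on the right-hand table after LEFT JOIN drops unmatched parents

Fix: Move the right-table condition into the ON clause so unmatched parents are kept

Corrected query:
SELECT p.name, c.sales FROM authors p LEFT JOIN novels c ON c.author_id = p.id AND c.sales > 21356

Result:
name    | sales
--------+------
Borges  | 40222
Orwell  | 38584
Orwell  | 69934
Atwood  | NULL 
Tolkien | 51762
Tolkien | 56768
Tolkien | 68377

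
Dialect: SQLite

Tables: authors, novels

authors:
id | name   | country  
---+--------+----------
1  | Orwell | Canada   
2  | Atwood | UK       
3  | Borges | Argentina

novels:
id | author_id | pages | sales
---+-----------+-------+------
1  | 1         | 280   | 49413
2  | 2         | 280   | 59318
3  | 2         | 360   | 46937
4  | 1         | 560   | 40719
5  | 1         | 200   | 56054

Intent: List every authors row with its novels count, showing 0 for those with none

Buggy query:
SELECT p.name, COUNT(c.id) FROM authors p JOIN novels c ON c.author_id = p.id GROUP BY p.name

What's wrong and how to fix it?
Bug: INNER JOIN drops authors rows that have no matching novels rows

Fix: Use LEFT JOIN so parents without children still appear (COUNT(c.id) gives 0)

Corrected query:
SELECT p.name, COUNT(c.id) FROM authors p LEFT JOIN novels c ON c.author_id = p.id GROUP BY p.name

Result:
name   | COUNT(c.id)
-------+------------
Atwood | 2          
Borges | 0          
Orwell | 3          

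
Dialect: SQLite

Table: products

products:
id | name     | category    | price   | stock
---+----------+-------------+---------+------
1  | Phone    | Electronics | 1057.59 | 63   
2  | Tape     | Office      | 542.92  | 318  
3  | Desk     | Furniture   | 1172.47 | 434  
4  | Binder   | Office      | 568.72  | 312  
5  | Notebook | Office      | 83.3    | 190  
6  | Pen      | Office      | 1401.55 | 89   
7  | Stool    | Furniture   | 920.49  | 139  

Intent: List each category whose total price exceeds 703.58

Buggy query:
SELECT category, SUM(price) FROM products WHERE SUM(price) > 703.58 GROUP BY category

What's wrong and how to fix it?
Bug: SUM(price) is an aggregate, but WHERE filters rows before aggregation

Fix: Move the aggregate condition to a HAVING clause

Corrected query:
SELECT category, SUM(price) FROM products GROUP BY category HAVING SUM(price) > 703.58

Result:
category    | SUM(price)
------------+-----------
Electronics | 1057.59   
Furniture   | 2092.96   
Office      | 2596.49   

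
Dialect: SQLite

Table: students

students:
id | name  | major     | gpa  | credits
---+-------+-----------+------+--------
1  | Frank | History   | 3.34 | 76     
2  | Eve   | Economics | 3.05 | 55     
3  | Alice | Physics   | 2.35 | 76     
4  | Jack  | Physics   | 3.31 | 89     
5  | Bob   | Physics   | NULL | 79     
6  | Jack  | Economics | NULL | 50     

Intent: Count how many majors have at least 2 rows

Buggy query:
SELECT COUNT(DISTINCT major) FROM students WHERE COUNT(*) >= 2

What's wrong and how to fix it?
Bug: COUNT(*) cannot appear in WHERE; the per-group count doesn't exist yet

Fix: Use a subquery that GROUPs and filters with HAVING, then count its rows

Corrected query:
SELECT COUNT(*) FROM (SELECT major FROM students GROUP BY major HAVING COUNT(*) >= 2)

Result:
COUNT(*)
--------
2       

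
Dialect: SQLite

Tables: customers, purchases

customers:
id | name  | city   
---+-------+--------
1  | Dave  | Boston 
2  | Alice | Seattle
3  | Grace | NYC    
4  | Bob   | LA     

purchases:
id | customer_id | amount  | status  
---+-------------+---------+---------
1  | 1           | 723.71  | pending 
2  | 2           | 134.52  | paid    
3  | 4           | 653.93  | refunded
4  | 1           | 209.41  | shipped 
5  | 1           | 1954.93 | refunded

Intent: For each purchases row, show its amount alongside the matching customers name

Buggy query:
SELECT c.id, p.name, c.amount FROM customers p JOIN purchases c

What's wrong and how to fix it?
Bug: JOIN with no ON clause produces a cartesian product; every purchases row pairs with every customers row

Fix: Add ON c.customer_id = p.id to the JOIN

Corrected query:
SELECT c.id, p.name, c.amount FROM customers p JOIN purchases c ON c.customer_id = p.id

Result:
id | name  | amount 
---+-------+--------
1  | Dave  | 723.71 
2  | Alice | 134.52 
3  | Bob   | 653.93 
4  | Dave  | 209.41 
5  | Dave  | 1954.93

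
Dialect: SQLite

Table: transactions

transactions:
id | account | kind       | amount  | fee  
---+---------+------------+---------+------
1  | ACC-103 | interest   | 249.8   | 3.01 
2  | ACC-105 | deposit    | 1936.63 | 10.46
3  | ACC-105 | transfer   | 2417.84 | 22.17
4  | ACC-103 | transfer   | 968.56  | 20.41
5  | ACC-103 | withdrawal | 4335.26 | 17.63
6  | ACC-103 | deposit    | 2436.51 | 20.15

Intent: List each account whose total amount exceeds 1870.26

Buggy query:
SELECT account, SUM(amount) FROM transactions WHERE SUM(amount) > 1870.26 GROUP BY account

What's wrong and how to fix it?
Bug: WHERE runs before GROUP BY, so aggregates aren't available there

Fix: Use HAVING (which filters groups after aggregation) instead of WHERE

Corrected query:
SELECT account, SUM(amount) FROM transactions GROUP BY account HAVING SUM(amount) > 1870.26

Result:
account | SUM(amount)
--------+------------
ACC-103 | 7990.13    
ACC-105 | 4354.47    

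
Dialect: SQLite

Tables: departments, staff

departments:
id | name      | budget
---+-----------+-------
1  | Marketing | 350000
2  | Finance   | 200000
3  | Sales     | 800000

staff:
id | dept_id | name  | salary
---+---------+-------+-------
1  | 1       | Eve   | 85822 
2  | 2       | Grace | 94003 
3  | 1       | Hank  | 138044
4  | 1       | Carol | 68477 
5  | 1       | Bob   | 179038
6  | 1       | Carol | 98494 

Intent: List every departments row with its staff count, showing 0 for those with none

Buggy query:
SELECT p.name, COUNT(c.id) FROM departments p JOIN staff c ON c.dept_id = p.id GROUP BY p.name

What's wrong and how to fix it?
Bug: An inner join excludes parents with zero children

Fix: Switch to LEFT JOIN to retain unmatched parent rows

Corrected query:
SELECT p.name, COUNT(c.id) FROM departments p LEFT JOIN staff c ON c.dept_id = p.id GROUP BY p.name

Result:
name      | COUNT(c.id)
----------+------------
Finance   | 1          
Marketing | 5          
Sales     | 0          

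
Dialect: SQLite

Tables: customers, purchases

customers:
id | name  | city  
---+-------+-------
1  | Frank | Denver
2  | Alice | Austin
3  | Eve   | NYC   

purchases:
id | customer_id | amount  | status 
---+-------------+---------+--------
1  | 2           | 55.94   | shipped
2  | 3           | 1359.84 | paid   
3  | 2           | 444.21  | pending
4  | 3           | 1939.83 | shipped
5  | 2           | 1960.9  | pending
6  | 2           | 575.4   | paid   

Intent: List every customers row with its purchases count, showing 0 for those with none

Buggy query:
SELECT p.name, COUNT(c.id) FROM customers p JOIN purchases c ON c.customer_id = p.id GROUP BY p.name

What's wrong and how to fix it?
Bug: INNER JOIN drops customers rows that have no matching purchases rows

Fix: Use LEFT JOIN so parents without children still appear (COUNT(c.id) gives 0)

Corrected query:
SELECT p.name, COUNT(c.id) FROM customers p LEFT JOIN purchases c ON c.customer_id = p.id GROUP BY p.name

Result:
name  | COUNT(c.id)
------+------------
Alice | 4          
Eve   | 2          
Frank | 0          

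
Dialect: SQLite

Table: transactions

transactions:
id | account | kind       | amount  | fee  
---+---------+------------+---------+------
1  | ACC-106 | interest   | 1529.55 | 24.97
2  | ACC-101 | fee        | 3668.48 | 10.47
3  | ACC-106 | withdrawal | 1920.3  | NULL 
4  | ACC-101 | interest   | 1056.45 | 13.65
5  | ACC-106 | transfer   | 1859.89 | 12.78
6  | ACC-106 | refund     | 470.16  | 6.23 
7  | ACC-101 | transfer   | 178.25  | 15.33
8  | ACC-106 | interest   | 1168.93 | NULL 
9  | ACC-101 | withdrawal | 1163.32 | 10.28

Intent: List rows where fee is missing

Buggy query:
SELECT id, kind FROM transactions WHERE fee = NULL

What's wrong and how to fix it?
Bug: '= NULL' is always unknown in SQL three-valued logic, so no rows match

Fix: Use IS NULL to test for NULL

Corrected query:
SELECT id, kind FROM transactions WHERE fee IS NULL

Result:
id | kind      
---+-----------
3  | withdrawal
8  | interest  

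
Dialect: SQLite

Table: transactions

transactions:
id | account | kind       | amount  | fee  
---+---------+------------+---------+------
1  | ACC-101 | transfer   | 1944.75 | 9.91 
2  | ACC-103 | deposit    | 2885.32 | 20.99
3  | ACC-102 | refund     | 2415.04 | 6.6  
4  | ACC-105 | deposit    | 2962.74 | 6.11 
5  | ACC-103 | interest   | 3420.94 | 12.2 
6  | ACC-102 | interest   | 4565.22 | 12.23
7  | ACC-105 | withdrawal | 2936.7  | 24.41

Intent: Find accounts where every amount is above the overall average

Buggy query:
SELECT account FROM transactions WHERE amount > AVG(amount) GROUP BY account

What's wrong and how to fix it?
Bug: AVG() is an aggregate; it can't sit directly in WHERE

Fix: Use a subquery for AVG and a HAVING MIN(...) filter so the condition holds for every row in the group

Corrected query:
SELECT account FROM transactions GROUP BY account HAVING MIN(amount) > (SELECT AVG(amount) FROM transactions)

Result:
(no rows)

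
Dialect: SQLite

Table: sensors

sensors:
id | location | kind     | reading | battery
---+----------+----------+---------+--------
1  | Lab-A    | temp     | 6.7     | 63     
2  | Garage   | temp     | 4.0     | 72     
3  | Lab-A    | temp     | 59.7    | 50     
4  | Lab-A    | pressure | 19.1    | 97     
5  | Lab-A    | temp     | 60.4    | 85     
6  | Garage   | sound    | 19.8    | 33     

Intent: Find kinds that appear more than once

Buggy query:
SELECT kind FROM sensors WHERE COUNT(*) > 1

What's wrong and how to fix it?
Bug: WHERE can't reference COUNT(*); aggregates are computed after WHERE

Fix: GROUP BY kind, then filter groups with HAVING COUNT(*) > 1

Corrected query:
SELECT kind FROM sensors GROUP BY kind HAVING COUNT(*) > 1

Result:
kind
----
temp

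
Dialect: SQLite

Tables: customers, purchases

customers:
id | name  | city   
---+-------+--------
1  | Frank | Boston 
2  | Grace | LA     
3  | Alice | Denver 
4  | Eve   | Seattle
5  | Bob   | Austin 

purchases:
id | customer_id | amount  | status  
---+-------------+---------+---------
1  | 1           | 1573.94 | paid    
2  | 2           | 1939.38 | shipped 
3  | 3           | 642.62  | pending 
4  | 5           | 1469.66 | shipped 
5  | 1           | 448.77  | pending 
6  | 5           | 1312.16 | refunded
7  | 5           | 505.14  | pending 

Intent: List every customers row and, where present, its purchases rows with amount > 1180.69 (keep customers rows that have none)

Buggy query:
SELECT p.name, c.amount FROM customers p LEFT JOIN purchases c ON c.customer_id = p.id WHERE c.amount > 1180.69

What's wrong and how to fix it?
Bug: Filtering c.amount in WHERE discards the NULL rows produced by LEFT JOIN, turning it into an inner join

Fix: Put 'c.amount > 1180.69' in the JOIN's ON clause instead of WHERE

Corrected query:
SELECT p.name, c.amount FROM customers p LEFT JOIN purchases c ON c.customer_id = p.id AND c.amount > 1180.69

Result:
name  | amount 
------+--------
Frank | 1573.94
Grace | 1939.38
Alice | NULL   
Eve   | NULL   
Bob   | 1312.16
Bob   | 1469.66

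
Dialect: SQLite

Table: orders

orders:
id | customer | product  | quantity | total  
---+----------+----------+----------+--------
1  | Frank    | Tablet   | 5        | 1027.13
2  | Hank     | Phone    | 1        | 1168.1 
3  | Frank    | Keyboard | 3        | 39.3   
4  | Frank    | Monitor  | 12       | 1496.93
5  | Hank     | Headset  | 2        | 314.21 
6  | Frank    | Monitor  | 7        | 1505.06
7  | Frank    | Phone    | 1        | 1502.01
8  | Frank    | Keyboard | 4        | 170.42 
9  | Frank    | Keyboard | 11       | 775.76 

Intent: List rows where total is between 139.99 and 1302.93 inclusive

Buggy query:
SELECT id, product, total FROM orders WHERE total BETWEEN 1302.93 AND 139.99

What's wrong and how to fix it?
Bug: The bounds are reversed; BETWEEN a AND b requires a <= b to match anything

Fix: Write BETWEEN 139.99 AND 1302.93

Corrected query:
SELECT id, product, total FROM orders WHERE total BETWEEN 139.99 AND 1302.93

Result:
id | product  | total  
---+----------+--------
1  | Tablet   | 1027.13
2  | Phone    | 1168.1 
5  | Headset  | 314.21 
8  | Keyboard | 170.42 
9  | Keyboard | 775.76 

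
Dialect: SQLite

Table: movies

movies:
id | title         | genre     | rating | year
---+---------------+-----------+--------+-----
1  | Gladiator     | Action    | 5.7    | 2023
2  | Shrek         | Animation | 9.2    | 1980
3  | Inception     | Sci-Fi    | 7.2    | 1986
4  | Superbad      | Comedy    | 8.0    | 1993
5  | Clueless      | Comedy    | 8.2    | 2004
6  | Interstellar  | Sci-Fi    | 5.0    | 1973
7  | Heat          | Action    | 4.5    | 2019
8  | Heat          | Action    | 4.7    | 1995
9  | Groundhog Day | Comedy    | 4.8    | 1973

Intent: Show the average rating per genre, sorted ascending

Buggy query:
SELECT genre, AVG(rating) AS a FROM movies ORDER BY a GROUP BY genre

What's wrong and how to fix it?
Bug: ORDER BY appears before GROUP BY; SQL clause order requires GROUP BY first

Fix: Reorder: SELECT … FROM … GROUP BY … ORDER BY …

Corrected query:
SELECT genre, AVG(rating) AS a FROM movies GROUP BY genre ORDER BY a

Result:
genre     | a       
----------+---------
Action    | 4.966667
Sci-Fi    | 6.1     
Comedy    | 7       
Animation | 9.2     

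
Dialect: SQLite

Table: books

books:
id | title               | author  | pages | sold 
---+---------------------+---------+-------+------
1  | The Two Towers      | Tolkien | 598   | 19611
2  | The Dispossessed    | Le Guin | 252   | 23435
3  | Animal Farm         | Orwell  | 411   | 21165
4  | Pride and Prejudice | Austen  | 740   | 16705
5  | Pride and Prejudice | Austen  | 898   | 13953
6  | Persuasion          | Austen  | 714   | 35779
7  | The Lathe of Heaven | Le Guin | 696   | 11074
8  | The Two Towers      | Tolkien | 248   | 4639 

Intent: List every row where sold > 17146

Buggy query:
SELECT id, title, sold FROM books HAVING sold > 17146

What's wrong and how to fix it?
Bug: This is a non-aggregate query (no GROUP BY, no aggregates), so in SQLite the HAVING clause is invalid here; a row-level condition belongs in WHERE

Fix: Replace HAVING with WHERE since the condition applies to individual rows

Corrected query:
SELECT id, title, sold FROM books WHERE sold > 17146

Result:
id | title            | sold 
---+------------------+------
1  | The Two Towers   | 19611
2  | The Dispossessed | 23435
3  | Animal Farm      | 21165
6  | Persuasion       | 35779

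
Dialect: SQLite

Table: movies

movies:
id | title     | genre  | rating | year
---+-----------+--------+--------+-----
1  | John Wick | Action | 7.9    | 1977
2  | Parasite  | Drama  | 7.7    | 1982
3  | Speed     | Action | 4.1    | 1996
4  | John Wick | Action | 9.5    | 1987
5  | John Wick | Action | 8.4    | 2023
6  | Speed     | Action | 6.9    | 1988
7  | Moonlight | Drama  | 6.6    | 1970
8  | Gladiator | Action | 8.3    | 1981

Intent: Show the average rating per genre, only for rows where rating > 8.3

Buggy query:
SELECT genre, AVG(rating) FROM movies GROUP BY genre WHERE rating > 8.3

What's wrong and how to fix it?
Bug: Row-level WHERE must come before GROUP BY in the clause order

Fix: Place WHERE between FROM and GROUP BY

Corrected query:
SELECT genre, AVG(rating) FROM movies WHERE rating > 8.3 GROUP BY genre

Result:
genre  | AVG(rating)
-------+------------
Action | 8.95       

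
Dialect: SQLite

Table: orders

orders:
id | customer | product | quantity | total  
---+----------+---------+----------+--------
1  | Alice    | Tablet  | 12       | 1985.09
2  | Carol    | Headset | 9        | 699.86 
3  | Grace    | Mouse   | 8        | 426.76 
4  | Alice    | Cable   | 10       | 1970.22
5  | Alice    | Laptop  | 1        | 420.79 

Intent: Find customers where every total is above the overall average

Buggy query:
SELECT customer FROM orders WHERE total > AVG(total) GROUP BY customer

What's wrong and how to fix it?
Bug: WHERE evaluates per row before aggregation, so AVG() is unavailable

Fix: Compute the overall average in a scalar subquery and compare each group's MIN against it in HAVING

Corrected query:
SELECT customer FROM orders GROUP BY customer HAVING MIN(total) > (SELECT AVG(total) FROM orders)

Result:
(no rows)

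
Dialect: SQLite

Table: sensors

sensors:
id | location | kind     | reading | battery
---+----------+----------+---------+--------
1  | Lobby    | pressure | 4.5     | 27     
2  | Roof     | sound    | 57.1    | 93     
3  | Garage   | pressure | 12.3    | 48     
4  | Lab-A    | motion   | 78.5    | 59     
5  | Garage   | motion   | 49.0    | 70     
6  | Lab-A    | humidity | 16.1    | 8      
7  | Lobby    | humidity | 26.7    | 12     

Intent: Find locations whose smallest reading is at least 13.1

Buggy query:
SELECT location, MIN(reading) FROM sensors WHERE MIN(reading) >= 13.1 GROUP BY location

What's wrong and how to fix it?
Bug: MIN() in WHERE is a misuse of aggregate

Fix: Use HAVING for the per-group MIN condition

Corrected query:
SELECT location, MIN(reading) FROM sensors GROUP BY location HAVING MIN(reading) >= 13.1

Result:
location | MIN(reading)
---------+-------------
Lab-A    | 16.1        
Roof     | 57.1        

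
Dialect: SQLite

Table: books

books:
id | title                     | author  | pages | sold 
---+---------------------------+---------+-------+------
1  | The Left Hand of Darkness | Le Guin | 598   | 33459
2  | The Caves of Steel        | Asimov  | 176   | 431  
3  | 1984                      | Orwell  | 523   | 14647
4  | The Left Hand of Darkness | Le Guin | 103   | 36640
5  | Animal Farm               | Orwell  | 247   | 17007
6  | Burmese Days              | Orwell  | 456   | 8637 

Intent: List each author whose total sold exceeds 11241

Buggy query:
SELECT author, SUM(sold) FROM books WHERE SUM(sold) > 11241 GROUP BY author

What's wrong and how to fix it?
Bug: WHERE runs before GROUP BY, so aggregates aren't available there

Fix: Use HAVING (which filters groups after aggregation) instead of WHERE

Corrected query:
SELECT author, SUM(sold) FROM books GROUP BY author HAVING SUM(sold) > 11241

Result:
author  | SUM(sold)
--------+----------
Le Guin | 70099    
Orwell  | 40291    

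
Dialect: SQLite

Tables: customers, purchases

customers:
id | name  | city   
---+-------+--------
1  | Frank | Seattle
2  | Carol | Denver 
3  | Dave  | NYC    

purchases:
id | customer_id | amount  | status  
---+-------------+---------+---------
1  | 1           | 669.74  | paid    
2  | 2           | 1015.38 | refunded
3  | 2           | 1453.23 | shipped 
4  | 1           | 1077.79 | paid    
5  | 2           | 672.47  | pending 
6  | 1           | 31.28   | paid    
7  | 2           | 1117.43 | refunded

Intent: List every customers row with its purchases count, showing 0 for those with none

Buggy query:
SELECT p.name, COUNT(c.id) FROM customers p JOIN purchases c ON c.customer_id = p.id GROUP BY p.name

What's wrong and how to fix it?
Bug: An inner join excludes parents with zero children

Fix: Switch to LEFT JOIN to retain unmatched parent rows

Corrected query:
SELECT p.name, COUNT(c.id) FROM customers p LEFT JOIN purchases c ON c.customer_id = p.id GROUP BY p.name

Result:
name  | COUNT(c.id)
------+------------
Carol | 4          
Dave  | 0          
Frank | 3          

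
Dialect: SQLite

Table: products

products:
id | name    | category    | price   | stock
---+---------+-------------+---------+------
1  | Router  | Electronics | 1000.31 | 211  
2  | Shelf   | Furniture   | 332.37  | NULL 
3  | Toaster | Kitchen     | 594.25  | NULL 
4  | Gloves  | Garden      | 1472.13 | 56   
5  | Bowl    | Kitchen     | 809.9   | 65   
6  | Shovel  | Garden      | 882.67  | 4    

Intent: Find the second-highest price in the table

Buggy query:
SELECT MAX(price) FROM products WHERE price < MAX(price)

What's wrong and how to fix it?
Bug: The inner MAX is an aggregate inside WHERE, which is not allowed

Fix: Put the inner MAX in a scalar subquery

Corrected query:
SELECT MAX(price) FROM products WHERE price < (SELECT MAX(price) FROM products)

Result:
MAX(price)
----------
1000.31   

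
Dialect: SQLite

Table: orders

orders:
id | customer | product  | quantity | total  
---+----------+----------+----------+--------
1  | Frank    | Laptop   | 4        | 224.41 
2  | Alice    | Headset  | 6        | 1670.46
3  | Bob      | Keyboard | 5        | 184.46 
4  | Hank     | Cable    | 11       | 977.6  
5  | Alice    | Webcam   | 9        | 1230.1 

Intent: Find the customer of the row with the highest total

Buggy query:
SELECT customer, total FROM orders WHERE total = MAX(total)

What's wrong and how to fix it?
Bug: MAX(total) is an aggregate and cannot be used directly in WHERE

Fix: Use a subquery: WHERE total = (SELECT MAX(total) FROM orders)

Corrected query:
SELECT customer, total FROM orders WHERE total = (SELECT MAX(total) FROM orders)

Result:
customer | total  
---------+--------
Alice    | 1670.46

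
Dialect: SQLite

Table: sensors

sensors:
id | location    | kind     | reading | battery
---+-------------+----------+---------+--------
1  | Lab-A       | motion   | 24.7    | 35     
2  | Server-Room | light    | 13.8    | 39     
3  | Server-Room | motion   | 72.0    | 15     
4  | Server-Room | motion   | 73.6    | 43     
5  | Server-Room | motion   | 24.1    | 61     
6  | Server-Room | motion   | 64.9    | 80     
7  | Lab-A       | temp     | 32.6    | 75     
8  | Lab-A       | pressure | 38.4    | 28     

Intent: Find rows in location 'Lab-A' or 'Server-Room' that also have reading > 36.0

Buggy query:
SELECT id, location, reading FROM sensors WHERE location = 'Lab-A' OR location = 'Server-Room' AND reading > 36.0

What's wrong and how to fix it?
Bug: AND binds tighter than OR, so this parses as location = 'Lab-A' OR (location = 'Server-Room' AND reading > 36.0)

Fix: Group the OR with parentheses (or use IN), then AND the threshold

Corrected query:
SELECT id, location, reading FROM sensors WHERE (location = 'Lab-A' OR location = 'Server-Room') AND reading > 36.0

Result:
id | location    | reading
---+-------------+--------
3  | Server-Room | 72     
4  | Server-Room | 73.6   
6  | Server-Room | 64.9   
8  | Lab-A       | 38.4   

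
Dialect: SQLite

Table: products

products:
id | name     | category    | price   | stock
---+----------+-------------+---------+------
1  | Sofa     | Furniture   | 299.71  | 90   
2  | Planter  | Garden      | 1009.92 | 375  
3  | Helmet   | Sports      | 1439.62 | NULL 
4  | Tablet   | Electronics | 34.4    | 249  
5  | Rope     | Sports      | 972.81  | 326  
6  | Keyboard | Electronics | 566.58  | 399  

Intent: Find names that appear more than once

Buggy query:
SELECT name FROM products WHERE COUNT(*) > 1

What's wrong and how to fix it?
Bug: WHERE can't reference COUNT(*); aggregates are computed after WHERE

Fix: Group first, then use HAVING for the count condition

Corrected query:
SELECT name FROM products GROUP BY name HAVING COUNT(*) > 1

Result:
(no rows)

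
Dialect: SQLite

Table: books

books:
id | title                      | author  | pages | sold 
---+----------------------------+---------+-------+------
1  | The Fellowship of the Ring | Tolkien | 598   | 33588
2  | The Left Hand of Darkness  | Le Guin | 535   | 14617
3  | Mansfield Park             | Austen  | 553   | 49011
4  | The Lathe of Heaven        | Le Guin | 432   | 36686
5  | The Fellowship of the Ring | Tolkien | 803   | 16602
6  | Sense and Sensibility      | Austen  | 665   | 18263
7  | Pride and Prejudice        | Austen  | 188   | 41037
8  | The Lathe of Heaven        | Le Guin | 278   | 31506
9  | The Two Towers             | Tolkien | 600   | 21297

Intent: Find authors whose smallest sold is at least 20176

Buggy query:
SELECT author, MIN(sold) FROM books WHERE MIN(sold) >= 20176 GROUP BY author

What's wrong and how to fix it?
Bug: MIN() in WHERE is a misuse of aggregate

Fix: Use HAVING for the per-group MIN condition

Corrected query:
SELECT author, MIN(sold) FROM books GROUP BY author HAVING MIN(sold) >= 20176

Result:
(no rows)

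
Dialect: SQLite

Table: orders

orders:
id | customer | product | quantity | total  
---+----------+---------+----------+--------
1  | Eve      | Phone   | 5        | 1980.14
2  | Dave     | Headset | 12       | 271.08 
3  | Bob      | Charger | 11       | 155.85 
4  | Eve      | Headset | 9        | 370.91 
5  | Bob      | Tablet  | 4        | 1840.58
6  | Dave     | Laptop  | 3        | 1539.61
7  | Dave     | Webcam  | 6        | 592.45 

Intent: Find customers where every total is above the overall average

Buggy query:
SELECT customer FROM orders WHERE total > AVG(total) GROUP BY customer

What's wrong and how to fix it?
Bug: AVG() is an aggregate; it can't sit directly in WHERE

Fix: Compute the overall average in a scalar subquery and compare each group's MIN against it in HAVING

Corrected query:
SELECT customer FROM orders GROUP BY customer HAVING MIN(total) > (SELECT AVG(total) FROM orders)

Result:
(no rows)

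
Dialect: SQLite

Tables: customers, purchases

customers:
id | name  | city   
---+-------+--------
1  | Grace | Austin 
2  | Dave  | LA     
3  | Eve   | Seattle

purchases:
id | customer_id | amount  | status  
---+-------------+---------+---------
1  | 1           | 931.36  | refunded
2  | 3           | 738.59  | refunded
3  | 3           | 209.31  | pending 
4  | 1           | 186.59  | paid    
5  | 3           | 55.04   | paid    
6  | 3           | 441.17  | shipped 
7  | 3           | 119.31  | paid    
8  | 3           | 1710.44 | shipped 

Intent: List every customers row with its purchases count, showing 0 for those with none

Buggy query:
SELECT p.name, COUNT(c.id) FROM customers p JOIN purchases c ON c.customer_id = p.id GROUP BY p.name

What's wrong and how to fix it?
Bug: INNER JOIN drops customers rows that have no matching purchases rows

Fix: Use LEFT JOIN so parents without children still appear (COUNT(c.id) gives 0)

Corrected query:
SELECT p.name, COUNT(c.id) FROM customers p LEFT JOIN purchases c ON c.customer_id = p.id GROUP BY p.name

Result:
name  | COUNT(c.id)
------+------------
Dave  | 0          
Eve   | 6          
Grace | 2          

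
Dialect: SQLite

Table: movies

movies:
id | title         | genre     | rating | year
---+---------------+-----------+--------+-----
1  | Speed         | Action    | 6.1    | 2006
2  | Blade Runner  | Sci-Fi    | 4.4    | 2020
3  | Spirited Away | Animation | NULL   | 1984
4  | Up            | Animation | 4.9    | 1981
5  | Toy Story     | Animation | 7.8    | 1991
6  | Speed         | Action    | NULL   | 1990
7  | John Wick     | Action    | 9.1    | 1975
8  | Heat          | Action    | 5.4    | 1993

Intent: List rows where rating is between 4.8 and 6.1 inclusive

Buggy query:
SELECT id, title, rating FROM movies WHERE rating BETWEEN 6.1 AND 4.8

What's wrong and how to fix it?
Bug: The bounds are reversed; BETWEEN a AND b requires a <= b to match anything

Fix: Swap the bounds so the smaller value comes first

Corrected query:
SELECT id, title, rating FROM movies WHERE rating BETWEEN 4.8 AND 6.1

Result:
id | title | rating
---+-------+-------
1  | Speed | 6.1   
4  | Up    | 4.9   
8  | Heat  | 5.4   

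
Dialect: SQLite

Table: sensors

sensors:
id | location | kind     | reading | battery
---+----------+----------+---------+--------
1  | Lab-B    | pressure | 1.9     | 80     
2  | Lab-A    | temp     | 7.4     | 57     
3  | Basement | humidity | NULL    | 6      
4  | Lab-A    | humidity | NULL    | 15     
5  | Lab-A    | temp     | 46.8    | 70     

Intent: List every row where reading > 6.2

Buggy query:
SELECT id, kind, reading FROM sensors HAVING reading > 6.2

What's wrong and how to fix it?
Bug: HAVING filters the output of aggregation, but this query has no GROUP BY and no aggregate functions, so SQLite rejects it (HAVING clause on a non-aggregate query); the condition here is per row

Fix: Use WHERE for row-level filtering

Corrected query:
SELECT id, kind, reading FROM sensors WHERE reading > 6.2

Result:
id | kind | reading
---+------+--------
2  | temp | 7.4    
5  | temp | 46.8   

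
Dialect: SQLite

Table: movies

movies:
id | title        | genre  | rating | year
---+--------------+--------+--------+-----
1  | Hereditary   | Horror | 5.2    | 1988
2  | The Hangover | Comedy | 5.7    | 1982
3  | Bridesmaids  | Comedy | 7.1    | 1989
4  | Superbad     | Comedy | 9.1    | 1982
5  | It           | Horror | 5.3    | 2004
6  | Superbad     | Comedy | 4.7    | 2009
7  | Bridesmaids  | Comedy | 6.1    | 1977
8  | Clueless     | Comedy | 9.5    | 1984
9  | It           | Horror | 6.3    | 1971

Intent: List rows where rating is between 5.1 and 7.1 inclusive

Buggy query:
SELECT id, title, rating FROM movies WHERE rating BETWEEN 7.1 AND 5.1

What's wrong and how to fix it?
Bug: BETWEEN expects the lower bound first; with 7.1 AND 5.1 the range is empty

Fix: Write BETWEEN 5.1 AND 7.1

Corrected query:
SELECT id, title, rating FROM movies WHERE rating BETWEEN 5.1 AND 7.1

Result:
id | title        | rating
---+--------------+-------
1  | Hereditary   | 5.2   
2  | The Hangover | 5.7   
3  | Bridesmaids  | 7.1   
5  | It           | 5.3   
7  | Bridesmaids  | 6.1   
9  | It           | 6.3   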